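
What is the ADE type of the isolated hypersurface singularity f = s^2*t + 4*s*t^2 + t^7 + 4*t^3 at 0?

The Hessian of f at 0 is [[0, 0], [0, 0]] with rank 0, so corank 2. A Groebner basis of the Jacobian ideal J(f) in C{s,t} is {s^2/7 + t^6 - 4*t^2/7, s^3 + 8*t^3, s*t + 2*t^2}; counting standard monomials gives mu = 8. Corank 2; j^3 = t*(s + 2*t)^2 has shape L^2 M (L != M), so D-series; mu = 8 gives D_8.

D_{8}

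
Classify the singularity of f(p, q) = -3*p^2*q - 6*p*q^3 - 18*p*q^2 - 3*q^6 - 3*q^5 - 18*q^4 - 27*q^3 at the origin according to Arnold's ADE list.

D7

The Hessian of f at 0 has rank 0. Corank 2; j^3 = -3*q*(p + 3*q)^2 has shape L^2 M (L != M), so D-series; mu = 7 gives D_7.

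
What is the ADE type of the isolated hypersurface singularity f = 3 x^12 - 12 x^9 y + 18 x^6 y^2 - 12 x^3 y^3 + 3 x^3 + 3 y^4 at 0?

E_{6}

The Hessian of f at 0 has rank 0. Corank 2; j^3 = 3*x^3 is a perfect cube, so E-series; the 4-jet and mu = 6 give E_6.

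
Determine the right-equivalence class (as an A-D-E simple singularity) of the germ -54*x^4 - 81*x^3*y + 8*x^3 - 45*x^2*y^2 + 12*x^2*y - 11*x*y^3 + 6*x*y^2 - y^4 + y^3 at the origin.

The Hessian of f at 0 has rank 0. Corank 2; j^3 = (2*x + y)^3 is a perfect cube, so E-series; the 4-jet and mu = 7 give E_7.

E_{7}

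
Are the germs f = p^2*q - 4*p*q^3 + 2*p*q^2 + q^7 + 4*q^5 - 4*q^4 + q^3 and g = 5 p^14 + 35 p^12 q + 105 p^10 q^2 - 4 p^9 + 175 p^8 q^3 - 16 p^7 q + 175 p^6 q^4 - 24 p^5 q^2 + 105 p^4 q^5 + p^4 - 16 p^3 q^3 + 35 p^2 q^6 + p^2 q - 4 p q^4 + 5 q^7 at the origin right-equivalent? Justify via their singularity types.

The Hessian of f at 0 has rank 0. Corank 2; j^3 = q*(p + q)^2 has shape L^2 M (L != M), so D-series; mu = 8 gives D_8. The Hessian of g at 0 has rank 0. Corank 2; j^3 = p^2*q has shape L^2 M (L != M), so D-series; mu = 8 gives D_8. Both have type D_8, hence right-equivalent.

Yes.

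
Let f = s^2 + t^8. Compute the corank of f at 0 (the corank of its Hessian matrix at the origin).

Hessian at 0 has rank 1.

1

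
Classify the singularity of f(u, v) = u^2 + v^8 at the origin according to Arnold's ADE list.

A_{7}

The Hessian of f at 0 is [[2, 0], [0, 0]] with rank 1, so corank 1. A Groebner basis of the Jacobian ideal J(f) in C{u,v} is {v^7, u}; counting standard monomials gives mu = 7. Corank 1: A-series; mu = 7 gives A_7.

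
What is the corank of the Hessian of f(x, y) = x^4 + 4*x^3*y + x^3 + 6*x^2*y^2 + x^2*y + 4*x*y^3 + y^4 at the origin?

2

Hessian at 0 has rank 0.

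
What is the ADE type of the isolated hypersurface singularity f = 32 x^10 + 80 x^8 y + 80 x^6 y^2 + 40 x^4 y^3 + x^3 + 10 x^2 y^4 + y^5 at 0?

E8

The Hessian of f at 0 has rank 0. Corank 2; j^3 = x^3 is a perfect cube, so E-series; the 5-jet and mu = 8 give E_8.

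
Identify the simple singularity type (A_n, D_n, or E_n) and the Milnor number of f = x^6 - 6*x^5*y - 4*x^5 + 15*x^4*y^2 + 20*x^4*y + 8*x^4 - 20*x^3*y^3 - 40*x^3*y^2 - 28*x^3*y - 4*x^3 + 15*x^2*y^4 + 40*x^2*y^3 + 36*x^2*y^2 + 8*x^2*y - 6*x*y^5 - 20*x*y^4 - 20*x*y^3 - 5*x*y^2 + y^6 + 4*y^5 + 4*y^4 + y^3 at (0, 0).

The Hessian of f at 0 has rank 0. Corank 2; j^3 = -(x - y)*(2*x - y)^2 has shape L^2 M (L != M), so D-series; mu = 7 gives D_7.

Type D_{7}, Milnor number mu = 7.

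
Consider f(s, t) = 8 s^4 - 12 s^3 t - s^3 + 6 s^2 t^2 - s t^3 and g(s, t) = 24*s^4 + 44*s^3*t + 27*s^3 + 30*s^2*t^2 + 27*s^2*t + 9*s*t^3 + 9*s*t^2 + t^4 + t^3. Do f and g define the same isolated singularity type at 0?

Yes.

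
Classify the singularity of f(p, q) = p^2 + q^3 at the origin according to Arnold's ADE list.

A2

The Hessian of f at 0 is [[2, 0], [0, 0]] with rank 1, so corank 1. A Groebner basis of the Jacobian ideal J(f) in C{p,q} is {q^2, p}; counting standard monomials gives mu = 2. Corank 1: A-series; mu = 2 gives A_2.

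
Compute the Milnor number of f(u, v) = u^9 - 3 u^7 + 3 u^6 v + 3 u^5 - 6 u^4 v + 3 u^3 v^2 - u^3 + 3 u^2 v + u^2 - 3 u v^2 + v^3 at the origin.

2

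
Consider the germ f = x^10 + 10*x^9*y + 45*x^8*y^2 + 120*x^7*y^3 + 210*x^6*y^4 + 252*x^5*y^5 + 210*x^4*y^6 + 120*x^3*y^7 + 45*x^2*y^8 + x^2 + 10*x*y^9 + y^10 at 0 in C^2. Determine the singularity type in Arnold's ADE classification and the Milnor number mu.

Type A_9, Milnor number mu = 9.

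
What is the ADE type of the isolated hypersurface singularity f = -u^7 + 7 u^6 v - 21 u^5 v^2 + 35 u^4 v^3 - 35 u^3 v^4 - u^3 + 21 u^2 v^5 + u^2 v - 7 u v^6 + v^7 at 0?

D_{8}

The Hessian of f at 0 has rank 0. Corank 2; j^3 = -u^2*(u - v) has shape L^2 M (L != M), so D-series; mu = 8 gives D_8.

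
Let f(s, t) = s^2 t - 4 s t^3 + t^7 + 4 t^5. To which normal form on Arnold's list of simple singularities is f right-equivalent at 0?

D_8

The Hessian of f at 0 has rank 0. Corank 2; j^3 = s^2*t has shape L^2 M (L != M), so D-series; mu = 8 gives D_8.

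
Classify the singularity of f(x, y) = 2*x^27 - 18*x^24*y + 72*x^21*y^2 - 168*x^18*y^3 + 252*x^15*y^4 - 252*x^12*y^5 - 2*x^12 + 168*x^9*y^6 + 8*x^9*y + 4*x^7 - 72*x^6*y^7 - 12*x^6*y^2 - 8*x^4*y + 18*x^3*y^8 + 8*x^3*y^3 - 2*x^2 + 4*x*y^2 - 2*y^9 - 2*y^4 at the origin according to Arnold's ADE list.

The Hessian of f at 0 has rank 1. Corank 1: A-series; mu = 8 gives A_8.

A8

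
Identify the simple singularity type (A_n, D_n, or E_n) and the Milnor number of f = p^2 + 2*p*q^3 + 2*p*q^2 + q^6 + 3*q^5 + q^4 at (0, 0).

Type A_4, Milnor number mu = 4.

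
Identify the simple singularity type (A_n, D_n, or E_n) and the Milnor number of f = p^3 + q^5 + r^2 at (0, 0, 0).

Type E8, Milnor number mu = 8.

The Hessian of f at 0 is [[0, 0, 0], [0, 0, 0], [0, 0, 2]] with rank 1, so corank 2. A Groebner basis of the Jacobian ideal J(f) in C{p,q,r} is {q^4, p^2, r}; counting standard monomials gives mu = 8. Corank 2; j^3 = p^3 is a perfect cube, so E-series; the 5-jet and mu = 8 give E_8.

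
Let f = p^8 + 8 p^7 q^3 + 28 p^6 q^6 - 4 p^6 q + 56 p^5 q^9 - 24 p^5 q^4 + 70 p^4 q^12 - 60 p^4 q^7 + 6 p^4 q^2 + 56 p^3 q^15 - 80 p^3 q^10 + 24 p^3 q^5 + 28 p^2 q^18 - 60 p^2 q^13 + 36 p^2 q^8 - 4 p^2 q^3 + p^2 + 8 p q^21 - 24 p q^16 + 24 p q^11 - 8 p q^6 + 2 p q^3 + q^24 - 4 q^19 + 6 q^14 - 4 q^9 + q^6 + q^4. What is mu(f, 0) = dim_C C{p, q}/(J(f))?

The Hessian of f at 0 has rank 1. Corank 1: A-series; mu = 3 gives A_3.

3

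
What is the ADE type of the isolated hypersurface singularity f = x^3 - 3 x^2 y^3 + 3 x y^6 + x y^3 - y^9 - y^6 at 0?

E7

The Hessian of f at 0 is [[0, 0], [0, 0]] with rank 0, so corank 2. A Groebner basis of the Jacobian ideal J(f) in C{x,y} is {x^3, x*y^2, 3*x^2 + y^3}; counting standard monomials gives mu = 7. Corank 2; j^3 = x^3 is a perfect cube, so E-series; the 4-jet and mu = 7 give E_7.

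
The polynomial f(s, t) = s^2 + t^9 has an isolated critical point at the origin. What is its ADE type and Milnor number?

Type A_8, Milnor number mu = 8.

The Hessian of f at 0 has rank 1. Corank 1: A-series; mu = 8 gives A_8.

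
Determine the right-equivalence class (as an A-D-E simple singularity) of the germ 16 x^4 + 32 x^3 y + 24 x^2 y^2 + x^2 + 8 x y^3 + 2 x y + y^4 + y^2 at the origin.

A_3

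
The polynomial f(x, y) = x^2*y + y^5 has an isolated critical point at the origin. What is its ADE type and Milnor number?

The Hessian of f at 0 has rank 0. Corank 2; j^3 = x^2*y has shape L^2 M (L != M), so D-series; mu = 6 gives D_6.

Type D6, Milnor number mu = 6.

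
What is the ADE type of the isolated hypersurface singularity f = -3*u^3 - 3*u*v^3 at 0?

E_{7}

The Hessian of f at 0 has rank 0. Corank 2; j^3 = -3*u^3 is a perfect cube, so E-series; the 4-jet and mu = 7 give E_7.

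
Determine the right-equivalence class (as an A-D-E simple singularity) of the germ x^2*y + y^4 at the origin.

D5

The Hessian of f at 0 has rank 0. Corank 2; j^3 = x^2*y has shape L^2 M (L != M), so D-series; mu = 5 gives D_5.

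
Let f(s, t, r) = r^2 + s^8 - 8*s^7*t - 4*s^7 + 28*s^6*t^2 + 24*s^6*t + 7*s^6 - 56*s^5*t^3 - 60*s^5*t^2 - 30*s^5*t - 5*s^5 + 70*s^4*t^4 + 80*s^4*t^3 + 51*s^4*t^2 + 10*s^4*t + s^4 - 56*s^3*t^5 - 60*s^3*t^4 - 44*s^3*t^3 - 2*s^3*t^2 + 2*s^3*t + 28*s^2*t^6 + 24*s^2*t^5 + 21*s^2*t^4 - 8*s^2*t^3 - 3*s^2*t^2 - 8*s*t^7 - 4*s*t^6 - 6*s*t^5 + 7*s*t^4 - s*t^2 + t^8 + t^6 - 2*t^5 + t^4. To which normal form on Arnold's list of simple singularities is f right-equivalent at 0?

D_5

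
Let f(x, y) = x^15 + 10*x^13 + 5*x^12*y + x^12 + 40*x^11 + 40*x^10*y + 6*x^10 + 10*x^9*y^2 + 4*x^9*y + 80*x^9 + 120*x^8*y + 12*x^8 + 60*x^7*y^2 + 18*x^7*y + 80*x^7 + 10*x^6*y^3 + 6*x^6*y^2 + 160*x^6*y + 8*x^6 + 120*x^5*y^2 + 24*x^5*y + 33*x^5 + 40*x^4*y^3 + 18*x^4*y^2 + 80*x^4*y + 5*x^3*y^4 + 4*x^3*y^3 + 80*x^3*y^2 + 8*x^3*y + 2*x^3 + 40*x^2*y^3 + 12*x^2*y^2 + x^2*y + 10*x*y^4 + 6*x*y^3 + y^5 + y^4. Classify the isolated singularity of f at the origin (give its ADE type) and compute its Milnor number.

The Hessian of f at 0 has rank 0. Corank 2; j^3 = x^2*(2*x + y) has shape L^2 M (L != M), so D-series; mu = 5 gives D_5.

Type D_5, Milnor number mu = 5.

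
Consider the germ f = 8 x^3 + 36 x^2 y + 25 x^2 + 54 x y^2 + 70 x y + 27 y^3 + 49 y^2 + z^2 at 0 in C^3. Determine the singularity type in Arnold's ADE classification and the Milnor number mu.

The Hessian of f at 0 has rank 2. Corank 1: A-series; mu = 2 gives A_2.

Type A_2, Milnor number mu = 2.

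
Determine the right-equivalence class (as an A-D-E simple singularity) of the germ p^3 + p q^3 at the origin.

E_{7}

The Hessian of f at 0 is [[0, 0], [0, 0]] with rank 0, so corank 2. A Groebner basis of the Jacobian ideal J(f) in C{p,q} is {p^3, p*q^2, 3*p^2 + q^3}; counting standard monomials gives mu = 7. Corank 2; j^3 = p^3 is a perfect cube, so E-series; the 4-jet and mu = 7 give E_7.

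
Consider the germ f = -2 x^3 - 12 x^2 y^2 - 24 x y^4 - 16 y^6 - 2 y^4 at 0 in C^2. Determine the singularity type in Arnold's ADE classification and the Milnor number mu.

Type E6, Milnor number mu = 6.

The Hessian of f at 0 has rank 0. Corank 2; j^3 = -2*x^3 is a perfect cube, so E-series; the 4-jet and mu = 6 give E_6.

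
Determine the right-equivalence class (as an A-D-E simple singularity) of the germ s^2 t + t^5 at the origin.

The Hessian of f at 0 is [[0, 0], [0, 0]] with rank 0, so corank 2. A Groebner basis of the Jacobian ideal J(f) in C{s,t} is {s^2/5 + t^4, s^3, s*t}; counting standard monomials gives mu = 6. Corank 2; j^3 = s^2*t has shape L^2 M (L != M), so D-series; mu = 6 gives D_6.

D6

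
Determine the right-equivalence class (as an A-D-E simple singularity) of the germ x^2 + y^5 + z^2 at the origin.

A4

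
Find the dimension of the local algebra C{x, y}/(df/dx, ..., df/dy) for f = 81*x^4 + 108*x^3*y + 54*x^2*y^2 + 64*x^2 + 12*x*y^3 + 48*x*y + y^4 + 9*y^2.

3

The Hessian of f at 0 is [[128, 48], [48, 18]] with rank 1, so corank 1. A Groebner basis of the Jacobian ideal J(f) in C{x,y} is {y^3, x + 3*y/8}; counting standard monomials gives mu = 3. Corank 1: A-series; mu = 3 gives A_3.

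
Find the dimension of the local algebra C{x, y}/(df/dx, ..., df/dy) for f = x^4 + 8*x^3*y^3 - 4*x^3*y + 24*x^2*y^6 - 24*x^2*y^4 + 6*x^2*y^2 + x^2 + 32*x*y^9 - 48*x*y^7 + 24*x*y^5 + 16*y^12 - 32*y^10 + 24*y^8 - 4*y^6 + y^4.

3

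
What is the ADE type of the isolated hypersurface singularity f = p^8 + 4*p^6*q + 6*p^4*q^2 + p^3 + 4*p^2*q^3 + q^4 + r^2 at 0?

The Hessian of f at 0 has rank 1. Corank 2; j^3 = p^3 is a perfect cube, so E-series; the 4-jet and mu = 6 give E_6.

E6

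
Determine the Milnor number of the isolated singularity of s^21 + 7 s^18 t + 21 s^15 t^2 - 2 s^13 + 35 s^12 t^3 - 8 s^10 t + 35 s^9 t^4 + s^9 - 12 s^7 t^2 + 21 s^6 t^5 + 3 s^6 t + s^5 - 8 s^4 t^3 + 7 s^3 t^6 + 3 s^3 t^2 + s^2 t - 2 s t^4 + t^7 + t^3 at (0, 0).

The Hessian of f at 0 has rank 0. Corank 2; j^3 = t*(s^2 + t^2) splits into three distinct lines over C (the quadratic factor has nonzero discriminant), so D_4.

4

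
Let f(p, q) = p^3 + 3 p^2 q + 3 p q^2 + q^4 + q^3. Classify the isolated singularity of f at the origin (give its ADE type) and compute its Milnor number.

The Hessian of f at 0 has rank 0. Corank 2; j^3 = (p + q)^3 is a perfect cube, so E-series; the 4-jet and mu = 6 give E_6.

Type E6, Milnor number mu = 6.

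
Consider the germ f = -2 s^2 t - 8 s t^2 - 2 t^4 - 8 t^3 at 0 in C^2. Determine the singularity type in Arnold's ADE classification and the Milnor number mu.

Type D_5, Milnor number mu = 5.

The Hessian of f at 0 has rank 0. Corank 2; j^3 = -2*t*(s + 2*t)^2 has shape L^2 M (L != M), so D-series; mu = 5 gives D_5.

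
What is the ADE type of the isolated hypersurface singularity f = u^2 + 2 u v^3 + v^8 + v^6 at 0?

The Hessian of f at 0 has rank 1. Corank 1: A-series; mu = 7 gives A_7.

A_{7}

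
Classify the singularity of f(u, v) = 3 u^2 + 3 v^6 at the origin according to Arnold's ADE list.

A_5

The Hessian of f at 0 is [[6, 0], [0, 0]] with rank 1, so corank 1. A Groebner basis of the Jacobian ideal J(f) in C{u,v} is {v^5, u}; counting standard monomials gives mu = 5. Corank 1: A-series; mu = 5 gives A_5.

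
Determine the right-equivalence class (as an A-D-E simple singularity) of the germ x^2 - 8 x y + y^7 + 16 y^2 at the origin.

The Hessian of f at 0 has rank 1. Corank 1: A-series; mu = 6 gives A_6.

A_{6}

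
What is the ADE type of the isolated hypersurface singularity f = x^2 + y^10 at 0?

A_{9}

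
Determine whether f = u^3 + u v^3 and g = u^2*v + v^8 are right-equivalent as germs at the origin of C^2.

The Hessian of f at 0 is [[0, 0], [0, 0]] with rank 0, so corank 2. A Groebner basis of the Jacobian ideal J(f) in C{u,v} is {u^3, u*v^2, 3*u^2 + v^3}; counting standard monomials gives mu = 7. Corank 2; j^3 = u^3 is a perfect cube, so E-series; the 4-jet and mu = 7 give E_7. The Hessian of g at 0 is [[0, 0], [0, 0]] with rank 0, so corank 2. A Groebner basis of the Jacobian ideal J(g) in C{u,v} is {u^2/8 + v^7, u^3, u*v}; counting standard monomials gives mu = 9. Corank 2; j^3 = u^2*v has shape L^2 M (L != M), so D-series; mu = 9 gives D_9. f is E_7 but g is D_9, hence not right-equivalent.

No.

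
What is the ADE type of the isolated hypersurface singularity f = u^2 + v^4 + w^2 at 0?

A_3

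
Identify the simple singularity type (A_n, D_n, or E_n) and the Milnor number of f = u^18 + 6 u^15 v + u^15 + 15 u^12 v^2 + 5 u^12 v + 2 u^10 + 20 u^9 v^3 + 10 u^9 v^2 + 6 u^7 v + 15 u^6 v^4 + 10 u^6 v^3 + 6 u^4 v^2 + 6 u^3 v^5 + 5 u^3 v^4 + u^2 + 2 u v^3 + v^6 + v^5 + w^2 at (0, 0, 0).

Type A4, Milnor number mu = 4.

The Hessian of f at 0 has rank 2. Corank 1: A-series; mu = 4 gives A_4.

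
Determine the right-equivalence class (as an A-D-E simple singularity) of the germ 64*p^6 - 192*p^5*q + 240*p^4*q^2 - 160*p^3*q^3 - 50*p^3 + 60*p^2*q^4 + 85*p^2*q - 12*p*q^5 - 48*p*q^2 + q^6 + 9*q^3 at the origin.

D_7

The Hessian of f at 0 has rank 0. Corank 2; j^3 = -(2*p - q)*(5*p - 3*q)^2 has shape L^2 M (L != M), so D-series; mu = 7 gives D_7.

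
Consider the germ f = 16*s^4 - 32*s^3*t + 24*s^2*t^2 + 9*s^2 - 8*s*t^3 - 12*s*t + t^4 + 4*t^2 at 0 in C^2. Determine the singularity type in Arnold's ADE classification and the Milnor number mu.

The Hessian of f at 0 has rank 1. Corank 1: A-series; mu = 3 gives A_3.

Type A3, Milnor number mu = 3.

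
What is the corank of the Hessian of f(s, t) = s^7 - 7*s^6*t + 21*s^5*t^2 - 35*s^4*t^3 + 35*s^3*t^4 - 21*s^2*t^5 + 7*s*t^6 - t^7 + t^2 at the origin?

Hessian at 0 has rank 1.

1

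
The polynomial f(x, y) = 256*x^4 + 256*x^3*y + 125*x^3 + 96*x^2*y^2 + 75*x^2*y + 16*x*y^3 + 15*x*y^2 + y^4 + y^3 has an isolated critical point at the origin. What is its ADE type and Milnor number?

Type E6, Milnor number mu = 6.

The Hessian of f at 0 is [[0, 0], [0, 0]] with rank 0, so corank 2. A Groebner basis of the Jacobian ideal J(f) in C{x,y} is {y^4, x*y^2 + 13*y^3/60, x^2 + 2*x*y/5 + y^2/25}; counting standard monomials gives mu = 6. Corank 2; j^3 = (5*x + y)^3 is a perfect cube, so E-series; the 4-jet and mu = 6 give E_6.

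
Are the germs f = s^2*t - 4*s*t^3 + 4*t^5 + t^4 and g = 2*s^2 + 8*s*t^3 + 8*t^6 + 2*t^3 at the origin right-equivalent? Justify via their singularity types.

The Hessian of f at 0 is [[0, 0], [0, 0]] with rank 0, so corank 2. A Groebner basis of the Jacobian ideal J(f) in C{s,t} is {s*t^2, -s*t/2 + t^3, s^2 + 2*s*t}; counting standard monomials gives mu = 5. Corank 2; j^3 = s^2*t has shape L^2 M (L != M), so D-series; mu = 5 gives D_5. The Hessian of g at 0 is [[4, 0], [0, 0]] with rank 1, so corank 1. A Groebner basis of the Jacobian ideal J(g) in C{s,t} is {t^2, s}; counting standard monomials gives mu = 2. Corank 1: A-series; mu = 2 gives A_2. f is D_5 but g is A_2, hence not right-equivalent.

No.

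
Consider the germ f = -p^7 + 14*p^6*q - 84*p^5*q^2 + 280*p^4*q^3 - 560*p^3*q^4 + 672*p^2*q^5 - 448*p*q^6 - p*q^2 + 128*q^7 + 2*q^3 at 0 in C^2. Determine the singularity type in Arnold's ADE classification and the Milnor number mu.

The Hessian of f at 0 has rank 0. Corank 2; j^3 = -q^2*(p - 2*q) has shape L^2 M (L != M), so D-series; mu = 8 gives D_8.

Type D8, Milnor number mu = 8.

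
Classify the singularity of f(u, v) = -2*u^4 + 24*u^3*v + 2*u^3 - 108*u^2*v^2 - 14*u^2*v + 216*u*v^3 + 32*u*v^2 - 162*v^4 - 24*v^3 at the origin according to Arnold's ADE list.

The Hessian of f at 0 is [[0, 0], [0, 0]] with rank 0, so corank 2. A Groebner basis of the Jacobian ideal J(f) in C{u,v} is {u*v^2 + u*v/2 - v^2, u*v/4 + v^3 - v^2/2, u^2 - 5*u*v + 6*v^2}; counting standard monomials gives mu = 5. Corank 2; j^3 = 2*(u - 3*v)*(u - 2*v)^2 has shape L^2 M (L != M), so D-series; mu = 5 gives D_5.

D5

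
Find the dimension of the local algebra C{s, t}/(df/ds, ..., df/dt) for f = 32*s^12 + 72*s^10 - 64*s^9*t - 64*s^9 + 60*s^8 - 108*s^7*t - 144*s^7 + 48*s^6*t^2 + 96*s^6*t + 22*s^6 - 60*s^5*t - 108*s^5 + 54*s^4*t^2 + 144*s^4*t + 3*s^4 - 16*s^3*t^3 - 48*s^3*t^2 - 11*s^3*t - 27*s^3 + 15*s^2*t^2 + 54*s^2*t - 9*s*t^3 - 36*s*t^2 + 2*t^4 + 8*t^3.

7

The Hessian of f at 0 is [[0, 0], [0, 0]] with rank 0, so corank 2. A Groebner basis of the Jacobian ideal J(f) in C{s,t} is {19683*s^2 - 26244*s*t + t^4 + 27*t^3 + 8748*t^2, s^3 - 270*s^2 + 360*s*t - 2*t^3/3 - 120*t^2, s^2*t - 243*s^2 + 324*s*t - 7*t^3/9 - 108*t^2, -162*s^2 + s*t^2 + 216*s*t - 8*t^3/9 - 72*t^2}; counting standard monomials gives mu = 7. Corank 2; j^3 = -(3*s - 2*t)^3 is a perfect cube, so E-series; the 4-jet and mu = 7 give E_7.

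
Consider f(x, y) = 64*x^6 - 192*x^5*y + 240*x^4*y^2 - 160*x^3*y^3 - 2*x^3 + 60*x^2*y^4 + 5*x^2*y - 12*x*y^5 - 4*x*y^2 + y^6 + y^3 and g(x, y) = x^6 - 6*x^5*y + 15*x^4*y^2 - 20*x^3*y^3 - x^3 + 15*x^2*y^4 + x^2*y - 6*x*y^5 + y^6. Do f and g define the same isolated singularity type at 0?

Yes.

The Hessian of f at 0 is [[0, 0], [0, 0]] with rank 0, so corank 2. A Groebner basis of the Jacobian ideal J(f) in C{x,y} is {x*y/12 + y^5 - y^2/12, x*y^2 - y^3, x^2 - 3*x*y/2 + y^2/2}; counting standard monomials gives mu = 7. Corank 2; j^3 = -(x - y)^2*(2*x - y) has shape L^2 M (L != M), so D-series; mu = 7 gives D_7. The Hessian of g at 0 is [[0, 0], [0, 0]] with rank 0, so corank 2. A Groebner basis of the Jacobian ideal J(g) in C{x,y} is {x*y/6 + y^5, x*y^2, x^2 - x*y}; counting standard monomials gives mu = 7. Corank 2; j^3 = -x^2*(x - y) has shape L^2 M (L != M), so D-series; mu = 7 gives D_7. Both have type D_7, hence right-equivalent.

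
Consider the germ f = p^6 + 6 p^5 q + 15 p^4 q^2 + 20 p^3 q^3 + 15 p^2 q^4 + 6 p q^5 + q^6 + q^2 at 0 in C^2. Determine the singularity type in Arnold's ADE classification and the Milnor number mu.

Type A_5, Milnor number mu = 5.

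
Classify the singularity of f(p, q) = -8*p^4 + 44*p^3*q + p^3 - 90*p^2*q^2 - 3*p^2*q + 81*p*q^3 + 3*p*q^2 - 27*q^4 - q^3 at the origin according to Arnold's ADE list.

E_7

The Hessian of f at 0 has rank 0. Corank 2; j^3 = (p - q)^3 is a perfect cube, so E-series; the 4-jet and mu = 7 give E_7.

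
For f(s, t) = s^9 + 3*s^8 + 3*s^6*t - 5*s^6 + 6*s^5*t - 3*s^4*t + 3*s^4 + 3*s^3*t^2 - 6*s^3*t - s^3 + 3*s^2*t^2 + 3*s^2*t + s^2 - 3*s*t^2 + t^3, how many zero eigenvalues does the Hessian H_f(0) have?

Hessian at 0 has rank 1.

1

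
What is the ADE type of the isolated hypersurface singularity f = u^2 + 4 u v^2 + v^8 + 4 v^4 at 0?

A_{7}

The Hessian of f at 0 is [[2, 0], [0, 0]] with rank 1, so corank 1. A Groebner basis of the Jacobian ideal J(f) in C{u,v} is {u^4, u^3*v, u/2 + v^2}; counting standard monomials gives mu = 7. Corank 1: A-series; mu = 7 gives A_7.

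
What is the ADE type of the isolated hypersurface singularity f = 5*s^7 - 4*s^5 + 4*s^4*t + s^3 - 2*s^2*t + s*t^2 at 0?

The Hessian of f at 0 has rank 0. Corank 2; j^3 = s*(s - t)^2 has shape L^2 M (L != M), so D-series; mu = 8 gives D_8.

D8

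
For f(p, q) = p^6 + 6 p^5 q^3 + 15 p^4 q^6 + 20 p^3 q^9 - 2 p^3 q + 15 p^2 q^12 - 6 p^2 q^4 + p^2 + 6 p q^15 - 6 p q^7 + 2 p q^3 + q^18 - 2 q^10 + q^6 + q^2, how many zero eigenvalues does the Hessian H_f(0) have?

The Hessian at 0 is [[2, 0], [0, 2]] of rank 2; hence corank 0.

0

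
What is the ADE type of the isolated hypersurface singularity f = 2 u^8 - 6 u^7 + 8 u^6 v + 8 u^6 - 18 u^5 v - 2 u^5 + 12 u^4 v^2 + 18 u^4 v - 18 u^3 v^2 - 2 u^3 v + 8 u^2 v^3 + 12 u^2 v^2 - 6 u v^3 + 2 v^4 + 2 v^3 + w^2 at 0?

E_{7}

The Hessian of f at 0 is [[0, 0, 0], [0, 0, 0], [0, 0, 2]] with rank 1, so corank 2. A Groebner basis of the Jacobian ideal J(f) in C{u,v,w} is {u^3 - 6*u*v^2 - 3*v^2, u^2*v + u*v^2, v^3, w}; counting standard monomials gives mu = 7. Corank 2; j^3 = 2*v^3 is a perfect cube, so E-series; the 4-jet and mu = 7 give E_7.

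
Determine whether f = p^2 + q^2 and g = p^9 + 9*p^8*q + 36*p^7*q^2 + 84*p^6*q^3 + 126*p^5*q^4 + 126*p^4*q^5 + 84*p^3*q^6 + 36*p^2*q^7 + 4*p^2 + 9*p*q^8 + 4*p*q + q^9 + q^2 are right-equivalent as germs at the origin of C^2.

No.

The Hessian of f at 0 has rank 2. Corank 0: nondegenerate Morse point, so A_1. The Hessian of g at 0 has rank 1. Corank 1: A-series; mu = 8 gives A_8. f is A_1 but g is A_8, hence not right-equivalent.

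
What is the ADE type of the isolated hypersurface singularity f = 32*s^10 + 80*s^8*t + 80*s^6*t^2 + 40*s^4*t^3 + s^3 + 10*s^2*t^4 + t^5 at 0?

The Hessian of f at 0 has rank 0. Corank 2; j^3 = s^3 is a perfect cube, so E-series; the 5-jet and mu = 8 give E_8.

E_{8}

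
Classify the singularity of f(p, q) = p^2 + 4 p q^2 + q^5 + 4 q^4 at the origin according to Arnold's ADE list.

The Hessian of f at 0 has rank 1. Corank 1: A-series; mu = 4 gives A_4.

A4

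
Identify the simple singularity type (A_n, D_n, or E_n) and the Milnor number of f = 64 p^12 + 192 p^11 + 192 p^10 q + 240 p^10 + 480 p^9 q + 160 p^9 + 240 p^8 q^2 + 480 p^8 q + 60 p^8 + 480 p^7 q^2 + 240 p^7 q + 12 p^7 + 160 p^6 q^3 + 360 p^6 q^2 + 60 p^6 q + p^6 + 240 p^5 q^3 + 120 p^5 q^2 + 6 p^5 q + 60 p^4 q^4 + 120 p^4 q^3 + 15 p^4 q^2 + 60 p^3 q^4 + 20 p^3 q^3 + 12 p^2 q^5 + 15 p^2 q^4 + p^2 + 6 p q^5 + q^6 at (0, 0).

The Hessian of f at 0 has rank 1. Corank 1: A-series; mu = 5 gives A_5.

Type A5, Milnor number mu = 5.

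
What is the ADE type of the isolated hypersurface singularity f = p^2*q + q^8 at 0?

D_{9}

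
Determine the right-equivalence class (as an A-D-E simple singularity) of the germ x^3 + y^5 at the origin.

E_{8}

The Hessian of f at 0 has rank 0. Corank 2; j^3 = x^3 is a perfect cube, so E-series; the 5-jet and mu = 8 give E_8.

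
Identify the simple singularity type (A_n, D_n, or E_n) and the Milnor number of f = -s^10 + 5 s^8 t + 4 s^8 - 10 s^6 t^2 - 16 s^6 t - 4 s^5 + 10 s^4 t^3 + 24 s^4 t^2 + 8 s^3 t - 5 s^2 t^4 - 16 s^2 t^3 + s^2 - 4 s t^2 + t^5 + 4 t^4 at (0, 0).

The Hessian of f at 0 is [[2, 0], [0, 0]] with rank 1, so corank 1. A Groebner basis of the Jacobian ideal J(f) in C{s,t} is {s^2, -s/2 + t^2}; counting standard monomials gives mu = 4. Corank 1: A-series; mu = 4 gives A_4.

Type A_4, Milnor number mu = 4.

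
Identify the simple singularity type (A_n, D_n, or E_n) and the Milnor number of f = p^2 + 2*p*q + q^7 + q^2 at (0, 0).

Type A_6, Milnor number mu = 6.

The Hessian of f at 0 is [[2, 2], [2, 2]] with rank 1, so corank 1. A Groebner basis of the Jacobian ideal J(f) in C{p,q} is {q^6, p + q}; counting standard monomials gives mu = 6. Corank 1: A-series; mu = 6 gives A_6.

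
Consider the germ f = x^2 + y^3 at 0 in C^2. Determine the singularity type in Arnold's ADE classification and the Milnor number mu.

Type A2, Milnor number mu = 2.

The Hessian of f at 0 is [[2, 0], [0, 0]] with rank 1, so corank 1. A Groebner basis of the Jacobian ideal J(f) in C{x,y} is {y^2, x}; counting standard monomials gives mu = 2. Corank 1: A-series; mu = 2 gives A_2.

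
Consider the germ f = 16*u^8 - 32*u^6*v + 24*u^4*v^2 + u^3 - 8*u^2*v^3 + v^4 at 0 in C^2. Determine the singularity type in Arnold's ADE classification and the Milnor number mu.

Type E6, Milnor number mu = 6.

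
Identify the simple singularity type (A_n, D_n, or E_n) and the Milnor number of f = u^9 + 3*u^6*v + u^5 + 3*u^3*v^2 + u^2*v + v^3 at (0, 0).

Type D4, Milnor number mu = 4.

The Hessian of f at 0 has rank 0. Corank 2; j^3 = v*(u^2 + v^2) splits into three distinct lines over C (the quadratic factor has nonzero discriminant), so D_4.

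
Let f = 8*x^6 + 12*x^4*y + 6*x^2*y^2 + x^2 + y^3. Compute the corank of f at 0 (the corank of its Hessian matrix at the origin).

1

Hessian at 0 has rank 1.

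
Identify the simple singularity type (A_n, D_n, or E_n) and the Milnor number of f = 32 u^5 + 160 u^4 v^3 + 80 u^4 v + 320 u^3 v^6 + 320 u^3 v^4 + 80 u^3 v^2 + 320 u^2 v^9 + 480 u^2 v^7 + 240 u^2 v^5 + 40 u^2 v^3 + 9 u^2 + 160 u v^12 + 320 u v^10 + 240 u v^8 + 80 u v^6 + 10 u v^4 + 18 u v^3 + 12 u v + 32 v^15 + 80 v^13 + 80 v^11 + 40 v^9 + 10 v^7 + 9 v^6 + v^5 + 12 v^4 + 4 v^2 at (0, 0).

Type A_{4}, Milnor number mu = 4.

The Hessian of f at 0 has rank 1. Corank 1: A-series; mu = 4 gives A_4.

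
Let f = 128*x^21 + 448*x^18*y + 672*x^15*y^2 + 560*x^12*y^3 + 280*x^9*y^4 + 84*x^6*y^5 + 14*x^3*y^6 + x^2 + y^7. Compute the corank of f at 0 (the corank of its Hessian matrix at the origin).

1

The Hessian at 0 is [[2, 0], [0, 0]] of rank 1; hence corank 1.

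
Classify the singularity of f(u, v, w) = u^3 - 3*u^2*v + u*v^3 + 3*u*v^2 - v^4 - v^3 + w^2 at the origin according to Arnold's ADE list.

E7

The Hessian of f at 0 has rank 1. Corank 2; j^3 = (u - v)^3 is a perfect cube, so E-series; the 4-jet and mu = 7 give E_7.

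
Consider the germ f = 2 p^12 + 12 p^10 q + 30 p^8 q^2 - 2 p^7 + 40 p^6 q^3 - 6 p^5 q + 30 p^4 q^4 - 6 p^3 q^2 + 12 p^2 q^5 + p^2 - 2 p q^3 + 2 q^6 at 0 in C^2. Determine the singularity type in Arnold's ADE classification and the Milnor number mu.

Type A_5, Milnor number mu = 5.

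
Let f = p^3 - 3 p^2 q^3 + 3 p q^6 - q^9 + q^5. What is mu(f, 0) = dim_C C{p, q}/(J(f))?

The Hessian of f at 0 is [[0, 0], [0, 0]] with rank 0, so corank 2. A Groebner basis of the Jacobian ideal J(f) in C{p,q} is {-p^2/2 + p*q^3, q^4, p^3, p^2*q}; counting standard monomials gives mu = 8. Corank 2; j^3 = p^3 is a perfect cube, so E-series; the 5-jet and mu = 8 give E_8.

8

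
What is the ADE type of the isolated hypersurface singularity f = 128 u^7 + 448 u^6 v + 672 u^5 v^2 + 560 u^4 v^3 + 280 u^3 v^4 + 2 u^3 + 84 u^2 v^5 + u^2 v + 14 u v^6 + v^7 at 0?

D_{8}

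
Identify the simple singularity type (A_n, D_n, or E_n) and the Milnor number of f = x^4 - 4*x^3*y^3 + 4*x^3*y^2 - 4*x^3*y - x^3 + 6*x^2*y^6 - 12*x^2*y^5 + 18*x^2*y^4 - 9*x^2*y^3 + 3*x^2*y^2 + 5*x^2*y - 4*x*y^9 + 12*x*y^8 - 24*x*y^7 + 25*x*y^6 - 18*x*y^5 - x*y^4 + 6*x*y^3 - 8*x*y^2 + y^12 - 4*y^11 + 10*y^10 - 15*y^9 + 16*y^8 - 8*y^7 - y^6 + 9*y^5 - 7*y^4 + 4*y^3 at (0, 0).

The Hessian of f at 0 is [[0, 0], [0, 0]] with rank 0, so corank 2. A Groebner basis of the Jacobian ideal J(f) in C{x,y} is {x*y^2 + 2*x*y/5 - 4*y^2/5, x*y/5 + y^3 - 2*y^2/5, x^2 - 16*x*y/5 + 12*y^2/5}; counting standard monomials gives mu = 5. Corank 2; j^3 = -(x - 2*y)^2*(x - y) has shape L^2 M (L != M), so D-series; mu = 5 gives D_5.

Type D_5, Milnor number mu = 5.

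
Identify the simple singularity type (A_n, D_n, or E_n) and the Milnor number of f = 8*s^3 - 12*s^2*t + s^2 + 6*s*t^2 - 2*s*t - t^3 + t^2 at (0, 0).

Type A2, Milnor number mu = 2.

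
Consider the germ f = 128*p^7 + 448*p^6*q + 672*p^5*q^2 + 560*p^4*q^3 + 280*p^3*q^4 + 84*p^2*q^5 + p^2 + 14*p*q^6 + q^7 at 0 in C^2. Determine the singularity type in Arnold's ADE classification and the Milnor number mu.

The Hessian of f at 0 is [[2, 0], [0, 0]] with rank 1, so corank 1. A Groebner basis of the Jacobian ideal J(f) in C{p,q} is {q^6, p}; counting standard monomials gives mu = 6. Corank 1: A-series; mu = 6 gives A_6.

Type A_6, Milnor number mu = 6.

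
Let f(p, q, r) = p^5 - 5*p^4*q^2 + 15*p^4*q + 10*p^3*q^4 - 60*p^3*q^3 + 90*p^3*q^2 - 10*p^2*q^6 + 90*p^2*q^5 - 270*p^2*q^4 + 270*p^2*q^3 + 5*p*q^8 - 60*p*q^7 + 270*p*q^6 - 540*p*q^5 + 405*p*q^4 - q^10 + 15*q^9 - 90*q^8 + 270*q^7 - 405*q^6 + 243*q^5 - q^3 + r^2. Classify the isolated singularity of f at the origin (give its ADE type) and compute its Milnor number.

Type E_8, Milnor number mu = 8.

The Hessian of f at 0 has rank 1. Corank 2; j^3 = -q^3 is a perfect cube, so E-series; the 5-jet and mu = 8 give E_8.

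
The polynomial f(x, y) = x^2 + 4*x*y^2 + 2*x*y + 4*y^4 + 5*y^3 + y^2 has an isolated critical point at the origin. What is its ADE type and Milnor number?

Type A_{2}, Milnor number mu = 2.

The Hessian of f at 0 has rank 1. Corank 1: A-series; mu = 2 gives A_2.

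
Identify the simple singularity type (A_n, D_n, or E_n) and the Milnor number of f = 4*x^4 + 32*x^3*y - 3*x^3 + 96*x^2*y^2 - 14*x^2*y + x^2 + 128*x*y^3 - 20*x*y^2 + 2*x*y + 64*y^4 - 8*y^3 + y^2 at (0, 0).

Type A2, Milnor number mu = 2.

The Hessian of f at 0 has rank 1. Corank 1: A-series; mu = 2 gives A_2.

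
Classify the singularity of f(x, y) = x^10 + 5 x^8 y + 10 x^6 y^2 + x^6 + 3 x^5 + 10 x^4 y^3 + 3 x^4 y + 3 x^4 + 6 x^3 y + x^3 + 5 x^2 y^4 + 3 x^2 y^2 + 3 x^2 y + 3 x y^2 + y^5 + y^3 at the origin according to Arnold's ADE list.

E_8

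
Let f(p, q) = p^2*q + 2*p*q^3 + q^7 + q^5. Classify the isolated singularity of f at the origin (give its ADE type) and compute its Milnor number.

The Hessian of f at 0 is [[0, 0], [0, 0]] with rank 0, so corank 2. A Groebner basis of the Jacobian ideal J(f) in C{p,q} is {p^2*q^2 + p^2/7 + p*q^2/7, p^3 - p^2/7 - p*q^2/7, p*q + q^3}; counting standard monomials gives mu = 8. Corank 2; j^3 = p^2*q has shape L^2 M (L != M), so D-series; mu = 8 gives D_8.

Type D_8, Milnor number mu = 8.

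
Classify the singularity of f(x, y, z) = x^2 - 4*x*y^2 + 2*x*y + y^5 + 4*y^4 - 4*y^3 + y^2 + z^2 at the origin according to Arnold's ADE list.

A_4

The Hessian of f at 0 has rank 2. Corank 1: A-series; mu = 4 gives A_4.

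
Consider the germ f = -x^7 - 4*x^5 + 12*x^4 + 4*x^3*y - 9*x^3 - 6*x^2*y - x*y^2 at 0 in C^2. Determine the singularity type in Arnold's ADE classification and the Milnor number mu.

Type D_8, Milnor number mu = 8.

The Hessian of f at 0 has rank 0. Corank 2; j^3 = -x*(3*x + y)^2 has shape L^2 M (L != M), so D-series; mu = 8 gives D_8.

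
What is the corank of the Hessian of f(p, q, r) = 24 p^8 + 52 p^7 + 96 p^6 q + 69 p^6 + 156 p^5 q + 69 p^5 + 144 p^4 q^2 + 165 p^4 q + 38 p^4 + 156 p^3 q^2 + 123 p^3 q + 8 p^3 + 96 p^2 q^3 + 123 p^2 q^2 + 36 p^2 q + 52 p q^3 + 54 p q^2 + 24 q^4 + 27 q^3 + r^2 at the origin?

Hessian at 0 has rank 1.

2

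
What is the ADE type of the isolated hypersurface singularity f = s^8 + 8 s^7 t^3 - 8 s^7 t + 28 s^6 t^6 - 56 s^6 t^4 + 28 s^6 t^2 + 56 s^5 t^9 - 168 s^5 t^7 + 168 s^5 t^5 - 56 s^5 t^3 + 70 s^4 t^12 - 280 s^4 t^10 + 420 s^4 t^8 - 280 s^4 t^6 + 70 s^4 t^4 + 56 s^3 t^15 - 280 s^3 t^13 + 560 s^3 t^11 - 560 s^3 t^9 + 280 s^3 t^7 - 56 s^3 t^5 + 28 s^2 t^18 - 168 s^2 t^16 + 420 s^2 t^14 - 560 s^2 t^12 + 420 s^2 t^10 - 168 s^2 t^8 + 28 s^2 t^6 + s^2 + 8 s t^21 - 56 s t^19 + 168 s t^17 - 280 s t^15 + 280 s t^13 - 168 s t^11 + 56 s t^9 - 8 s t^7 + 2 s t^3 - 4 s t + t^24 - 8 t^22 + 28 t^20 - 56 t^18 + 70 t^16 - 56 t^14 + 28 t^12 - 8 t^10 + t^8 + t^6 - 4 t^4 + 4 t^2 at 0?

A7

The Hessian of f at 0 has rank 1. Corank 1: A-series; mu = 7 gives A_7.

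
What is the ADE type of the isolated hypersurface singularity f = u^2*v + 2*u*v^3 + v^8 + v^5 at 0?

D_9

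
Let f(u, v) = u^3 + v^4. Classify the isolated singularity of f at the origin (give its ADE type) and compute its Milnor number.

The Hessian of f at 0 has rank 0. Corank 2; j^3 = u^3 is a perfect cube, so E-series; the 4-jet and mu = 6 give E_6.

Type E_{6}, Milnor number mu = 6.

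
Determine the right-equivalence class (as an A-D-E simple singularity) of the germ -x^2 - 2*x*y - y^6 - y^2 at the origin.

A_{5}

The Hessian of f at 0 is [[-2, -2], [-2, -2]] with rank 1, so corank 1. A Groebner basis of the Jacobian ideal J(f) in C{x,y} is {y^5, x + y}; counting standard monomials gives mu = 5. Corank 1: A-series; mu = 5 gives A_5.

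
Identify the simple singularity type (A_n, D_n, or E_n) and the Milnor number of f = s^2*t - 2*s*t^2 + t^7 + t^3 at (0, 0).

Type D_{8}, Milnor number mu = 8.

The Hessian of f at 0 is [[0, 0], [0, 0]] with rank 0, so corank 2. A Groebner basis of the Jacobian ideal J(f) in C{s,t} is {s^2/7 + t^6 - t^2/7, s^3 - t^3, s*t - t^2}; counting standard monomials gives mu = 8. Corank 2; j^3 = t*(s - t)^2 has shape L^2 M (L != M), so D-series; mu = 8 gives D_8.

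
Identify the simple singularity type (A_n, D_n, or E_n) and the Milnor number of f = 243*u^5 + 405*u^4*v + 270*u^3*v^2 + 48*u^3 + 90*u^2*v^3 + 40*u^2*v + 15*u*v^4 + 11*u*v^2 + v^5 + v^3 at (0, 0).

Type D_{6}, Milnor number mu = 6.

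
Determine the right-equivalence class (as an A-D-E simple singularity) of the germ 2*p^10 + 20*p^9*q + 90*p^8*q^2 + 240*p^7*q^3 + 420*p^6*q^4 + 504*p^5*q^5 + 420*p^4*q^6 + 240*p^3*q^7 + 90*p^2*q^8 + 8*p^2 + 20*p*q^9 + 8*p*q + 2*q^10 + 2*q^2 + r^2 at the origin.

The Hessian of f at 0 has rank 2. Corank 1: A-series; mu = 9 gives A_9.

A_{9}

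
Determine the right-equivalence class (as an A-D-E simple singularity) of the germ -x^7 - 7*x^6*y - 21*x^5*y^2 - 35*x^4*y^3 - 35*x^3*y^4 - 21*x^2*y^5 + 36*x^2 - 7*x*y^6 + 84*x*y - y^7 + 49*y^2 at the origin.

A_{6}

The Hessian of f at 0 is [[72, 84], [84, 98]] with rank 1, so corank 1. A Groebner basis of the Jacobian ideal J(f) in C{x,y} is {y^6, x + 7*y/6}; counting standard monomials gives mu = 6. Corank 1: A-series; mu = 6 gives A_6.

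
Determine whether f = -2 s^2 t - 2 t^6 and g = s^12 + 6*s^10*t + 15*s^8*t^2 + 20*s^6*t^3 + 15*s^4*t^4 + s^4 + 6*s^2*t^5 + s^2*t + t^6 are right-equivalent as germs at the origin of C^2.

Yes.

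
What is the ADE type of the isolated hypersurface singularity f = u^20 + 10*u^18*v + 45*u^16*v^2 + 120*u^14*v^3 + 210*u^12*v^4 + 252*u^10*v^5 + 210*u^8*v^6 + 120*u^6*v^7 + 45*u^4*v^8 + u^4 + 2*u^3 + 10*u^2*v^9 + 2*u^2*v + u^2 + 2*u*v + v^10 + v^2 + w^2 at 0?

A_{9}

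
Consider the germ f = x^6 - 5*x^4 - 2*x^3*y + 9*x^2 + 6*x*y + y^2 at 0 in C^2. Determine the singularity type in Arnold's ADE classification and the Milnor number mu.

Type A_{3}, Milnor number mu = 3.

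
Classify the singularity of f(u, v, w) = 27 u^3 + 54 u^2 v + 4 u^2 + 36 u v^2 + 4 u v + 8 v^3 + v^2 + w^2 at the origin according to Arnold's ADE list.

A_{2}

The Hessian of f at 0 is [[8, 4, 0], [4, 2, 0], [0, 0, 2]] with rank 2, so corank 1. A Groebner basis of the Jacobian ideal J(f) in C{u,v,w} is {v^2, u + v/2, w}; counting standard monomials gives mu = 2. Corank 1: A-series; mu = 2 gives A_2.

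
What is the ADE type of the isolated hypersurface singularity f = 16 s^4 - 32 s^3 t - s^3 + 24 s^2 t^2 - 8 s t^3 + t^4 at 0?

E_6

The Hessian of f at 0 is [[0, 0], [0, 0]] with rank 0, so corank 2. A Groebner basis of the Jacobian ideal J(f) in C{s,t} is {t^4, s*t^2 - t^3/6, s^2}; counting standard monomials gives mu = 6. Corank 2; j^3 = -s^3 is a perfect cube, so E-series; the 4-jet and mu = 6 give E_6.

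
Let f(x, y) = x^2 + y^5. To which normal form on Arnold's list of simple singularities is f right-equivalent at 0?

A_{4}

The Hessian of f at 0 is [[2, 0], [0, 0]] with rank 1, so corank 1. A Groebner basis of the Jacobian ideal J(f) in C{x,y} is {y^4, x}; counting standard monomials gives mu = 4. Corank 1: A-series; mu = 4 gives A_4.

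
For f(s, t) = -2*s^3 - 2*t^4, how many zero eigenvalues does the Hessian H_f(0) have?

Hessian at 0 has rank 0.

2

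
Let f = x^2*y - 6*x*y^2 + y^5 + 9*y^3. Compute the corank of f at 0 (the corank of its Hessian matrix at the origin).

2

Hessian at 0 has rank 0.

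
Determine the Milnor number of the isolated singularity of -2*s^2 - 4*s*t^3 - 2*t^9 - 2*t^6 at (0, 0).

8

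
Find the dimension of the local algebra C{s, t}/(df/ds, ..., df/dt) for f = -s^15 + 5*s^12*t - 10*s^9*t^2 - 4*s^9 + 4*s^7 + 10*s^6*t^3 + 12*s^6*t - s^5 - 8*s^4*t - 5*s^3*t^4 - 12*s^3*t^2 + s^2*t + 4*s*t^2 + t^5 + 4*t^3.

6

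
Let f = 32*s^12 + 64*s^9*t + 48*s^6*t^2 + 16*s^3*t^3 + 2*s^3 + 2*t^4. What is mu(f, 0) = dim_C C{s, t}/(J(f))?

6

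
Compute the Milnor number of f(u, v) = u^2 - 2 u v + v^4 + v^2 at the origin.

The Hessian of f at 0 has rank 1. Corank 1: A-series; mu = 3 gives A_3.

3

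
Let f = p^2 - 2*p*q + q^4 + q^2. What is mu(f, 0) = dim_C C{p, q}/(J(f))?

3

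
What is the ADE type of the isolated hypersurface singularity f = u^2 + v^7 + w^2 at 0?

A6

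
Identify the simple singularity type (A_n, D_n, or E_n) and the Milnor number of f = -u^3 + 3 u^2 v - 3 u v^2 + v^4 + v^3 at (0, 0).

Type E_{6}, Milnor number mu = 6.

The Hessian of f at 0 is [[0, 0], [0, 0]] with rank 0, so corank 2. A Groebner basis of the Jacobian ideal J(f) in C{u,v} is {v^3, u^2 - 2*u*v + v^2}; counting standard monomials gives mu = 6. Corank 2; j^3 = -(u - v)^3 is a perfect cube, so E-series; the 4-jet and mu = 6 give E_6.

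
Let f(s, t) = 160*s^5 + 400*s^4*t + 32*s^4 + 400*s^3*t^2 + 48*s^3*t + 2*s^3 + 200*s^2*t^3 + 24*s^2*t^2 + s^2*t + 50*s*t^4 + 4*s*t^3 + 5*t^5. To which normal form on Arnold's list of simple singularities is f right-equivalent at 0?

The Hessian of f at 0 has rank 0. Corank 2; j^3 = s^2*(2*s + t) has shape L^2 M (L != M), so D-series; mu = 6 gives D_6.

D6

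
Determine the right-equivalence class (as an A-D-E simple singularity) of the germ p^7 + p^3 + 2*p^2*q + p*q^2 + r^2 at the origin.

D_{8}

The Hessian of f at 0 is [[0, 0, 0], [0, 0, 0], [0, 0, 2]] with rank 1, so corank 2. A Groebner basis of the Jacobian ideal J(f) in C{p,q,r} is {p*q/7 + q^6 + q^2/7, p*q^2 + q^3, p^2 + p*q, r}; counting standard monomials gives mu = 8. Corank 2; j^3 = p*(p + q)^2 has shape L^2 M (L != M), so D-series; mu = 8 gives D_8.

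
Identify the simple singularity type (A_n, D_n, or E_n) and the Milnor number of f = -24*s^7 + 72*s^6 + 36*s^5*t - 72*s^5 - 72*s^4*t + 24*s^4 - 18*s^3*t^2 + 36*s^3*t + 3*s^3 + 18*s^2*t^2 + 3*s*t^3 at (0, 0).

Type E_7, Milnor number mu = 7.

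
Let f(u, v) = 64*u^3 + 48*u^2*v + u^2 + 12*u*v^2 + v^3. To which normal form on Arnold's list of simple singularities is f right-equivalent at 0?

A_{2}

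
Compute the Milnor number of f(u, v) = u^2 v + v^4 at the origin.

5

The Hessian of f at 0 has rank 0. Corank 2; j^3 = u^2*v has shape L^2 M (L != M), so D-series; mu = 5 gives D_5.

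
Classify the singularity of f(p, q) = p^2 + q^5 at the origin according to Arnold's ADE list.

A_{4}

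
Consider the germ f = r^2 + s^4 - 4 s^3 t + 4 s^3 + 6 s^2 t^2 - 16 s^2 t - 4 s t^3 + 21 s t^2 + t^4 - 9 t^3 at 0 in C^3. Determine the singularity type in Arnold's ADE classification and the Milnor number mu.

The Hessian of f at 0 has rank 1. Corank 2; j^3 = (s - t)*(2*s - 3*t)^2 has shape L^2 M (L != M), so D-series; mu = 5 gives D_5.

Type D_{5}, Milnor number mu = 5.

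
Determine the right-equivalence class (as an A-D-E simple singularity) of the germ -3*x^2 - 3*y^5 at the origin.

A4

The Hessian of f at 0 is [[-6, 0], [0, 0]] with rank 1, so corank 1. A Groebner basis of the Jacobian ideal J(f) in C{x,y} is {y^4, x}; counting standard monomials gives mu = 4. Corank 1: A-series; mu = 4 gives A_4.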